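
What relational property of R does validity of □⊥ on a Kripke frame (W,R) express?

□⊥ is valid iff no world has any successor (otherwise □⊥ fails at any world with one).

Emptiness of R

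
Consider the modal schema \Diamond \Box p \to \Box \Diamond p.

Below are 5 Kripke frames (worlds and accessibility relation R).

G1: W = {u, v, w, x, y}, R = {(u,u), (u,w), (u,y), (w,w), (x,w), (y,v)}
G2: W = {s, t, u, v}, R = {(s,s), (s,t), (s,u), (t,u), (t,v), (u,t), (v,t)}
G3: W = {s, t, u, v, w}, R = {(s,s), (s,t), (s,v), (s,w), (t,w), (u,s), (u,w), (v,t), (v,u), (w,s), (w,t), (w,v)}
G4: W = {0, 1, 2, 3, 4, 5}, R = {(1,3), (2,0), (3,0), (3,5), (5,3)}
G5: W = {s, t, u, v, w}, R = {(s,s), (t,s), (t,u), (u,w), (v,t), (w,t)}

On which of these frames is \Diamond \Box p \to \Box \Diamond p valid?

none

This is the axiom for convergence; its first-order frame correspondent is \forall x \forall y \forall z (Rxy \wedge Rxz \to \exists w (Ryw \wedge Rzw)).
G1: fails — Ruw and Ruy but w and y have no common successor.
G2: fails — Rsu and Rst but u and t have no common successor.
G3: fails — Rsv and Rst but v and t have no common successor.
G4: fails — R20 and R20 but 0 and 0 have no common successor.
G5: fails — Rts and Rtu but s and u have no common successor.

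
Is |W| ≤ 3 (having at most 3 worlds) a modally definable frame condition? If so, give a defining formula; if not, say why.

If a class were modally definable it would be closed under disjoint unions (Goldblatt–Thomason).
Any modal formula valid on each of 4 disjoint one-world frames is valid on their disjoint union (validity is preserved under disjoint unions). Each one-world frame has |W|=1≤3, but the union has |W|=4.
So no modal formula (or set of formulas) defines exactly the |W|≤3 frames.

Not modally definable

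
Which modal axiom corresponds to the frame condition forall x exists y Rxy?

□r → ◇r

The condition is seriality. The D schema □r → ◇r defines it.
Suppose □r→◇r is valid. At any x set V(r)=W. Then □r at x, so ◇r at x, so x has a successor.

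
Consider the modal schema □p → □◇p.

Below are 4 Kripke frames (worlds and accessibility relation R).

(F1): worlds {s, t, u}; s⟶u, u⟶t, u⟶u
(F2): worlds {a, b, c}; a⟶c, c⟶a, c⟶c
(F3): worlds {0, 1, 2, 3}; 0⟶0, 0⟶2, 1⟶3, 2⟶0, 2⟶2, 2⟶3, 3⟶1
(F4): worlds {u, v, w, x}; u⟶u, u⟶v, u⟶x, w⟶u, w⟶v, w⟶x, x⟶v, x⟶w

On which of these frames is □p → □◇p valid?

(F2)

The schema corresponds to a generalized confluence (Geach) condition: ∀x ∀z (xRz → ∃w (xRw ∧ zRw)).
(F1): fails — uRt but no w with uRw and tRw.
(F2): satisfies the condition.
(F3): fails — 1R3 but no w with 1Rw and 3Rw.
(F4): fails — uRv but no t with uRt and vRt.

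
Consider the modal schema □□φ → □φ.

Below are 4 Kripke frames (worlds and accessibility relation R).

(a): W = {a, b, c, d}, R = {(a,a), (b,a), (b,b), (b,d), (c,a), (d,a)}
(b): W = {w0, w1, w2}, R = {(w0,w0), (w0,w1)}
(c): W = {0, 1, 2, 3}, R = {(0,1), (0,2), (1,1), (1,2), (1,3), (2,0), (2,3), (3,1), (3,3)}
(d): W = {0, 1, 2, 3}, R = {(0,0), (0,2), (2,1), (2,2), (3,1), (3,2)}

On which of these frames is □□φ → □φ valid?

(a), (b), (d)

Frame correspondent (Sahlqvist): ∀x ∀y (Rxy → ∃z (Rxz ∧ Rzy)) — i.e. density.
(a): ✓.
(b): ✓.
(c): fails — R20 but no z with R2z and Rz0.
(d): ✓.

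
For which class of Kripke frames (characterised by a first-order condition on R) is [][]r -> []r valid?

Suppose □□r→□r is valid. Take Rxy and set V(r)={w : xR²w}. Then □□r at x, so □r at x, so r at y, i.e. ∃z(Rxz∧Rzy).
Conversely, any frame satisfying forall x forall y (Rxy -> exists z (Rxz & Rzy)) validates the schema.
So the correspondent is density.

Density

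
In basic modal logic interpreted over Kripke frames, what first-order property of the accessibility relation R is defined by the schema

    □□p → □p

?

Suppose □□p→□p is valid. Take Rxy and set V(p)={w : xR²w}. Then □□p at x, so □p at x, so p at y, i.e. ∃z(Rxz∧Rzy).

Density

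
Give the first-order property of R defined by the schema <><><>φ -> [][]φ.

forall x forall y forall z ((x R^3 y & x R^2 z) -> exists w (y = w & z = w))

This is a Sahlqvist (Geach-type) schema ◇^3□^0φ → □^2◇^0φ.
First-order correspondent: forall x forall y forall z ((x R^3 y & x R^2 z) -> exists w (y = w & z = w)).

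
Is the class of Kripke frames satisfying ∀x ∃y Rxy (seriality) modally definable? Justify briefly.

This is a Sahlqvist condition; the D axiom □p → ◇p defines it.

Yes — defined by □p → ◇p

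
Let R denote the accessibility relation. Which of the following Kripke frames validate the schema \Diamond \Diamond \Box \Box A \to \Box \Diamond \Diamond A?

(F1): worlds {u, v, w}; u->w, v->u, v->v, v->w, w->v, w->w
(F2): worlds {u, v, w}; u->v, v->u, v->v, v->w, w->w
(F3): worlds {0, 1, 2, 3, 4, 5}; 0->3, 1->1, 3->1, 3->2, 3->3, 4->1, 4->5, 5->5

(F1), (F2)

The schema corresponds to a generalized confluence (Geach) condition: \forall x \forall y \forall z ((x R^2 y \wedge xRz) \to \exists w (y R^2 w \wedge z R^2 w)).
(F1): ✓.
(F2): ✓.
(F3): fails — 0R²2, 0R3 but no w with 2R²w and 3R²w.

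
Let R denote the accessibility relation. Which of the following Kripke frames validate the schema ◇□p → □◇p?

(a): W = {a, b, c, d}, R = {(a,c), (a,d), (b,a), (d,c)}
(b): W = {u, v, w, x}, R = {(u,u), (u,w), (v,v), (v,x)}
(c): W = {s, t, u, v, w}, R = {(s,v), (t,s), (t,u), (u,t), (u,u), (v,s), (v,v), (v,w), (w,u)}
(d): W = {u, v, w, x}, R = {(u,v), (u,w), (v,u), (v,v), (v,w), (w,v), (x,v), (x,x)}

This is the axiom for convergence; its first-order frame correspondent is ∀x ∀y ∀z (Rxy ∧ Rxz → ∃w (Ryw ∧ Rzw)).
(a): fails — Rac and Rac but c and c have no common successor.
(b): fails — Ruw and Ruw but w and w have no common successor.
(c): fails — Rts and Rtu but s and u have no common successor.
(d): condition met.

(d)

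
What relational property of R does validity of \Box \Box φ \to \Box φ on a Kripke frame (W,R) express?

density

This schema is the C4 axiom.
It corresponds to density: \forall x \forall y (Rxy \to \exists z (Rxz \wedge Rzy)).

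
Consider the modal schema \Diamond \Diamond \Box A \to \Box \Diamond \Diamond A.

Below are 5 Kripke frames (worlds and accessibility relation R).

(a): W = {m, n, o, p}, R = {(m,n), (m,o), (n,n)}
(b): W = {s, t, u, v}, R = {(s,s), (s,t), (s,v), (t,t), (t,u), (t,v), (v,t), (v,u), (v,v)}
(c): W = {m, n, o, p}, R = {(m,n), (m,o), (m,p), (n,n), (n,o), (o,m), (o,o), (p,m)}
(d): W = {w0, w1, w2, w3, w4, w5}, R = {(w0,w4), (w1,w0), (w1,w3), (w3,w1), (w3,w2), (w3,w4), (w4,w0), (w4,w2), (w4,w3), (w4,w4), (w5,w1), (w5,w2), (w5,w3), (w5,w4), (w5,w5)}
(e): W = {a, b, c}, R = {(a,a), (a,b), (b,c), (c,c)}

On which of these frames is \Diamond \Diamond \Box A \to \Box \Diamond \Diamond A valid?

(c)

This is the axiom for a generalized confluence (Geach) condition; its first-order frame correspondent is \forall x \forall y \forall z ((x R^2 y \wedge xRz) \to \exists w (yRw \wedge z R^2 w)).
(a): fails — mR²n, mRo but no w with nRw and oR²w.
(b): fails — sR²u, sRs but no w with uRw and sR²w.
(c): satisfies the condition.
(d): fails — w0R²w2, w0Rw4 but no w with w2Rw and w4R²w.
(e): fails — aR²a, aRb but no w with aRw and bR²w.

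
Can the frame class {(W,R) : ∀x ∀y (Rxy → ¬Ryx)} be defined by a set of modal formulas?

Modal frame validity is preserved under surjective bounded morphisms.
The 5-cycle (worlds s,t,u,v,w with s→t→u→v→w→s) is asymmetric. Mapping every world to a single reflexive point • is a surjective bounded morphism, and the reflexive point is not asymmetric (R•• but asymmetry requires ¬R••).
So the class is not modally definable.

Not modally definable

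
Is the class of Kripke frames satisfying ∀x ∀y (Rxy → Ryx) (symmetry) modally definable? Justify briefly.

Yes — defined by p → □◇p

The condition is symmetry. A defining modal formula is p → □◇p.
Suppose p→□◇p is valid. Take Rxy and set V(p)={x}. Then p at x, so □◇p at x, so ◇p at y, so some z with Ryz has p; z=x, i.e. Ryx.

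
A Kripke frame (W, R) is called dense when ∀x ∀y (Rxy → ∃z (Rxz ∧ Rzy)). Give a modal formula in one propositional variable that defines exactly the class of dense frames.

The condition is density. The C4 schema □□q → □q defines it.
Suppose □□q→□q is valid. Take Rxy and set V(q)={w : xR²w}. Then □□q at x, so □q at x, so q at y, i.e. ∃z(Rxz∧Rzy).

□□q → □q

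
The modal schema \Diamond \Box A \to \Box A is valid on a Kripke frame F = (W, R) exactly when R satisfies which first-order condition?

the Euclidean property

This is a form of the 5 axiom.
It corresponds to the Euclidean property: \forall x \forall y \forall z (Rxy \wedge Rxz \to Ryz).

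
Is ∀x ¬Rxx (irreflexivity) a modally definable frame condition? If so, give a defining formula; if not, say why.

If a class were modally definable it would be closed under surjective bounded morphisms (Goldblatt–Thomason).
The 5-cycle (worlds 0,1,2,3,4 with 0→1→2→3→4→0) is irreflexive, and the map sending every world to a single reflexive point • is a surjective bounded morphism (forth: every edge maps to (•,•); back: every world has a successor). So any modal formula valid on the 5-cycle is also valid on the reflexive point, which is not irreflexive.
Hence irreflexivity is not modally definable.

No — not modally definable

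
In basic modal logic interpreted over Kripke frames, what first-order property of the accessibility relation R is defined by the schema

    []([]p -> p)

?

Suppose □(□p→p) is valid. Take Rxy and set V(p)={w : Ryw}. Then at y, □p holds; since □(□p→p) at x, □p→p at y, so p at y, i.e. Ryy.

shift-reflexivity: forall x forall y (Rxy -> Ryy)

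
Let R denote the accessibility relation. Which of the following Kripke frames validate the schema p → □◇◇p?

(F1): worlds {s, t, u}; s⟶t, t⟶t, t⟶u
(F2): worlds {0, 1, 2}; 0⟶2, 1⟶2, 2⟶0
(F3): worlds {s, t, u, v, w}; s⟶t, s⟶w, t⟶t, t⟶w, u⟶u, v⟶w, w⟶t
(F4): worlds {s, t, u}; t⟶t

This is the axiom for a generalized confluence (Geach) condition; its first-order frame correspondent is ∀x ∀z (xRz → ∃w (x = w ∧ zR²w)).
(F1): fails — sRt but no w with s=w and tR²w.
(F2): fails — 0R2 but no w with 0=w and 2R²w.
(F3): fails — sRt but no w* with s=w* and tR²w*.
(F4): condition met.
Valid on: (F4).

(F4)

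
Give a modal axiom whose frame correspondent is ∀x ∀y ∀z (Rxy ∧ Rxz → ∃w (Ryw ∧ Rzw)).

The condition is convergence. The .2 schema ◇□s → □◇s defines it.
Suppose ◇□s→□◇s is valid. Take Rxy, Rxz and set V(s)={w : Ryw}. Then □s at y so ◇□s at x, so □◇s at x, so ◇s at z, giving w with Rzw and Ryw.

◇□s → □◇s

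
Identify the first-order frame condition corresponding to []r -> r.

This schema is the T axiom.
Its frame correspondent is reflexivity — forall x Rxx.

reflexivity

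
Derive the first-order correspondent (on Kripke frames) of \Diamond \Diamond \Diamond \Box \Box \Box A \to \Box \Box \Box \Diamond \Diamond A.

This is a Sahlqvist (Geach-type) schema ◇^3□^3A → □^3◇^2A.
Minimal-valuation argument: fix x; take any y with xR^3y and any z with xR^3z. Set V(A) to the set of worlds R-reachable from y in exactly 3 steps. Then □^3A holds at y, so the antecedent holds at x; validity forces ◇^2A at z, giving a w with zR^2w and yR^3w.
First-order correspondent: \forall x \forall y \forall z ((x R^3 y \wedge x R^3 z) \to \exists w (y R^3 w \wedge z R^2 w)).

\forall x \forall y \forall z ((x R^3 y \wedge x R^3 z) \to \exists w (y R^3 w \wedge z R^2 w))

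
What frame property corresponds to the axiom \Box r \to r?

Suppose □r→r is valid. At any x set V(r)={w : Rxw}. Then □r holds at x, so r holds at x, i.e. Rxx.

reflexivity: \forall x Rxx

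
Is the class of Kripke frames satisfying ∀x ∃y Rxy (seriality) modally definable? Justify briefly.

This is a Sahlqvist condition; the D axiom □q → ◇q defines it.

Definable; □q → ◇q defines it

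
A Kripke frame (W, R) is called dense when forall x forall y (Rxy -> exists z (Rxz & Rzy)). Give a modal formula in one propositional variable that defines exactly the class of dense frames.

The condition is density. The C4 schema □□s → □s defines it.
Suppose □□s→□s is valid. Take Rxy and set V(s)={w : xR²w}. Then □□s at x, so □s at x, so s at y, i.e. ∃z(Rxz∧Rzy).

□□s → □s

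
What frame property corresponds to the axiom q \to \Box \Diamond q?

This schema is the B axiom.
Its frame correspondent is symmetry — \forall x \forall y (Rxy \to Ryx).

symmetry: \forall x \forall y (Rxy \to Ryx)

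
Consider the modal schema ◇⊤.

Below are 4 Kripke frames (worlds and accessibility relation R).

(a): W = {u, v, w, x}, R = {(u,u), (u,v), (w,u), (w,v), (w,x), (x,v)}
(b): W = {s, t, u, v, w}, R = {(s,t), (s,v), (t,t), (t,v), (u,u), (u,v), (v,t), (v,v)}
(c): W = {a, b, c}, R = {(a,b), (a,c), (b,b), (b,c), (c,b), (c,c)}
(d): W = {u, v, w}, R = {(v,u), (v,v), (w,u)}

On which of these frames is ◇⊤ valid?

This is the axiom for seriality; its first-order frame correspondent is ∀x ∃y Rxy.
(a): fails — world v has no successor.
(b): fails — world w has no successor.
(c): holds.
(d): fails — world u has no successor.
Valid on: (c).

(c)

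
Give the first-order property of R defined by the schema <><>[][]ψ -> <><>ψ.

forall x forall y (x R^2 y -> exists w (y R^2 w & x R^2 w))

This is a Sahlqvist (Geach-type) schema ◇^2□^2ψ → □^0◇^2ψ.
Minimal-valuation argument: fix x; take any y with xR^2y and any z with xR^0z. Set V(ψ) to the set of worlds R-reachable from y in exactly 2 steps. Then □^2ψ holds at y, so the antecedent holds at x; validity forces ◇^2ψ at z, giving a w with zR^2w and yR^2w.
First-order correspondent: forall x forall y (x R^2 y -> exists w (y R^2 w & x R^2 w)).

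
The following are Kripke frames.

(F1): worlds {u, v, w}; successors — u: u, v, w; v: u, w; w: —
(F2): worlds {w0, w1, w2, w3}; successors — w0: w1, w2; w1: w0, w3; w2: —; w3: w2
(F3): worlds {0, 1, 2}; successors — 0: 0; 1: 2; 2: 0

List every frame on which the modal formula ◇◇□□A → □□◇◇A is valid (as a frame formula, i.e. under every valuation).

(F3)

The schema corresponds to a generalized confluence (Geach) condition: ∀x ∀y ∀z ((xR²y ∧ xR²z) → ∃w (yR²w ∧ zR²w)).
(F1): fails — uR²u, uR²w but no t with uR²t and wR²t.
(F2): fails — w0R²w0, w0R²w3 but no w with w0R²w and w3R²w.
(F3): condition met.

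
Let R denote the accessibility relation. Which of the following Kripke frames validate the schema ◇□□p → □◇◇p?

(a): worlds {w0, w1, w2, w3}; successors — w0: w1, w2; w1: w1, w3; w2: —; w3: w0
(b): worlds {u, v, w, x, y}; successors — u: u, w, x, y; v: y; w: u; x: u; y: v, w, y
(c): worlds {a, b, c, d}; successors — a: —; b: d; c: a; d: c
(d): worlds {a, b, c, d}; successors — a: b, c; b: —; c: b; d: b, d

(b)

This is the axiom for a generalized confluence (Geach) condition; its first-order frame correspondent is ∀x ∀y ∀z ((xRy ∧ xRz) → ∃w (yR²w ∧ zR²w)).
(a): fails — w0Rw1, w0Rw2 but no w with w1R²w and w2R²w.
(b): holds.
(c): fails — cRa, cRa but no w with aR²w and aR²w.
(d): fails — aRb, aRb but no w with bR²w and bR²w.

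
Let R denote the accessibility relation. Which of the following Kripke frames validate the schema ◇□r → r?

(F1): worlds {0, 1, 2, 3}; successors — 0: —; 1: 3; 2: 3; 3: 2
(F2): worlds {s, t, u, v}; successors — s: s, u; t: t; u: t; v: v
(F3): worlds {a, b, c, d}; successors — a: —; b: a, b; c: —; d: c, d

none

This is the axiom for symmetry; its first-order frame correspondent is ∀x ∀y (Rxy → Ryx).
(F1): fails — R13 but not R31.
(F2): fails — Rut but not Rtu.
(F3): fails — Rba but not Rab.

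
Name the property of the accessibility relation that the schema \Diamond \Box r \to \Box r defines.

The Euclidean property

Equivalently (dual form): ◇r → □◇r.
Suppose ◇r→□◇r is valid. Take Rxy, Rxz and set V(r)={y}. Then ◇r at x, so □◇r at x, so ◇r at z, so some w with Rzw has r; w=y, i.e. Rzy. By symmetry of the argument, Ryz.
Conversely, on a frame with the Euclidean property the schema holds at every world under every valuation.
So the correspondent is the Euclidean property.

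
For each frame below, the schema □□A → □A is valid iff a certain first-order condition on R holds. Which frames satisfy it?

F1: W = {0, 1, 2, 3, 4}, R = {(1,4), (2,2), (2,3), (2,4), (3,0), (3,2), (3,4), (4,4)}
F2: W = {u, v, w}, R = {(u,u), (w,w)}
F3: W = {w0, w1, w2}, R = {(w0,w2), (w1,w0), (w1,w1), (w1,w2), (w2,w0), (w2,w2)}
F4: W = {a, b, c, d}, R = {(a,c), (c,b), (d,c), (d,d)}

F2, F3

Frame correspondent (Sahlqvist): ∀x ∀y (Rxy → ∃z (Rxz ∧ Rzy)) — i.e. density.
F1: fails — R30 but no z with R3z and Rz0.
F2: ✓.
F3: ✓.
F4: fails — Rac but no z with Raz and Rzc.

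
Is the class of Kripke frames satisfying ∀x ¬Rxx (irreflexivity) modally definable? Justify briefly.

If a class were modally definable it would be closed under surjective bounded morphisms (Goldblatt–Thomason).
The 2-cycle (worlds 0,1 with 0→1→0) is irreflexive, and the map sending every world to a single reflexive point • is a surjective bounded morphism (forth: every edge maps to (•,•); back: every world has a successor). So any modal formula valid on the 2-cycle is also valid on the reflexive point, which is not irreflexive.
So the class is not modally definable.

No — not modally definable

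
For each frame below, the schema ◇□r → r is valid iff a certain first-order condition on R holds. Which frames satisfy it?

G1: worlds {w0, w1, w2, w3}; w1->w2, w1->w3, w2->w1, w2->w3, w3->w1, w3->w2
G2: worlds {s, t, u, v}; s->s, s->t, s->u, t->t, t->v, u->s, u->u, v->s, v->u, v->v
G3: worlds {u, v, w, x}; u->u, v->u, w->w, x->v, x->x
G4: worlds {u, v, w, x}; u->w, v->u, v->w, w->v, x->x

G1

The schema corresponds to symmetry: ∀x ∀y (Rxy → Ryx).
G1: holds.
G2: fails — Rtv but not Rvt.
G3: fails — Rvu but not Ruv.
G4: fails — Ruw but not Rwu.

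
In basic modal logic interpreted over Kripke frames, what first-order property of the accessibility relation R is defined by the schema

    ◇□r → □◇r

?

Convergence

This schema is the .2 axiom.
Its frame correspondent is convergence — ∀x ∀y ∀z (Rxy ∧ Rxz → ∃w (Ryw ∧ Rzw)).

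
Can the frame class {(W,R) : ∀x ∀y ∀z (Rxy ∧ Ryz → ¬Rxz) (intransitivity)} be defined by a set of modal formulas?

If a class were modally definable it would be closed under surjective bounded morphisms (Goldblatt–Thomason).
The 7-cycle (worlds 0,1,2,3,4,5,6 with 0→1→2→3→4→5→6→0) is intransitive. Mapping every world to a single reflexive point • is a surjective bounded morphism; the reflexive point is not intransitive (R••∧R•• but R••).
So no modal formula (or set of formulas) defines exactly the intransitive frames.

No — not modally definable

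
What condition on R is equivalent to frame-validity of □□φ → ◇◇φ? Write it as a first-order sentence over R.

This is a Sahlqvist (Geach-type) schema ◇^0□^2φ → □^0◇^2φ.
Minimal-valuation argument: fix x; take any y with xR^0y and any z with xR^0z. Set V(φ) to the set of worlds R-reachable from y in exactly 2 steps. Then □^2φ holds at y, so the antecedent holds at x; validity forces ◇^2φ at z, giving a w with zR^2w and yR^2w.
First-order correspondent: ∀x ∃w (xR²w ∧ xR²w).

∀x ∃w (xR²w ∧ xR²w)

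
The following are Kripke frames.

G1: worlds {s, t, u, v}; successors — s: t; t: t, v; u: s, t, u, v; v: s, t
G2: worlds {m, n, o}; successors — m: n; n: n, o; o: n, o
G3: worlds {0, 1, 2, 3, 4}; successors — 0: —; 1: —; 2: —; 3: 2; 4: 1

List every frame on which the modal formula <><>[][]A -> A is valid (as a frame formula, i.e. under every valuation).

The schema corresponds to a generalized confluence (Geach) condition: forall x forall y (x R^2 y -> exists w (y R^2 w & x = w)).
G1: fails — sR²v but no w with vR²w and s=w.
G2: fails — mR²n but no w with nR²w and m=w.
G3: satisfies the condition.

G3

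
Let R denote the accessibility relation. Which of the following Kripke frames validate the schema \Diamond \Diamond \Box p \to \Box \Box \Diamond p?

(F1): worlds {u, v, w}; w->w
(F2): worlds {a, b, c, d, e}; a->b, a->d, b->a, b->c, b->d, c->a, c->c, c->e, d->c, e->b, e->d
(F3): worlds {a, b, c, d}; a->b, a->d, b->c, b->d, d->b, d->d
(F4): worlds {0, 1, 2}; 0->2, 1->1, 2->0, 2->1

(F1)

The schema corresponds to a generalized confluence (Geach) condition: \forall x \forall y \forall z ((x R^2 y \wedge x R^2 z) \to \exists w (yRw \wedge zRw)).
(F1): holds.
(F2): fails — aR²a, aR²c but no w with aRw and cRw.
(F3): fails — aR²b, aR²c but no w with bRw and cRw.
(F4): fails — 0R²0, 0R²1 but no w with 0Rw and 1Rw.
Valid on: (F1).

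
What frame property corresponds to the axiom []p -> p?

Suppose □p→p is valid. At any x set V(p)={w : Rxw}. Then □p holds at x, so p holds at x, i.e. Rxx.

Reflexivity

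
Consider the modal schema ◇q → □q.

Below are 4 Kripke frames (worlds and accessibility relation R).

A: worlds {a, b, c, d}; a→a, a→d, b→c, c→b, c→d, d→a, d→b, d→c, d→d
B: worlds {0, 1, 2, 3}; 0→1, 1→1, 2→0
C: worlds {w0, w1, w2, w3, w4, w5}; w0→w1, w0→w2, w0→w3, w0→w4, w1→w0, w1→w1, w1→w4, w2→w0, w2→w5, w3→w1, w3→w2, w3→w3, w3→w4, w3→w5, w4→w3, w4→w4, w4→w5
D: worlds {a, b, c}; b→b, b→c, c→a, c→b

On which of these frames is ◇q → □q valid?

B

This is the axiom for partial functionality; its first-order frame correspondent is ∀x ∀y ∀z (Rxy ∧ Rxz → y = z).
A: fails — a sees both a and d.
B: ✓.
C: fails — w0 sees both w1 and w2.
D: fails — b sees both b and c.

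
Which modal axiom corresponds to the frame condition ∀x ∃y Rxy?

□s → ◇s

A defining formula is □s → ◇s (the D axiom).
Suppose □s→◇s is valid. At any x set V(s)=W. Then □s at x, so ◇s at x, so x has a successor.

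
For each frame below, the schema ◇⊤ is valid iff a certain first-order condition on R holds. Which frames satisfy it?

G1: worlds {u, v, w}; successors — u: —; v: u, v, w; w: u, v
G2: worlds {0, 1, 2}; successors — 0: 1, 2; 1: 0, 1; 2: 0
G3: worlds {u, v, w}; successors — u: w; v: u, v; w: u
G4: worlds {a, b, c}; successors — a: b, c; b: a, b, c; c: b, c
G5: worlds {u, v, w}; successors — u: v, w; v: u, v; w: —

G2, G3, G4

Frame correspondent (Sahlqvist): ∀x ∃y Rxy — i.e. seriality.
G1: fails — world u has no successor.
G2: ✓.
G3: ✓.
G4: ✓.
G5: fails — world w has no successor.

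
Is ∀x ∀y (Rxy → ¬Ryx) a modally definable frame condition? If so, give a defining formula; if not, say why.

Not modally definable

Modal frame validity is preserved under surjective bounded morphisms.
The 4-cycle (worlds a,b,c,d with a→b→c→d→a) is asymmetric. Mapping every world to a single reflexive point • is a surjective bounded morphism, and the reflexive point is not asymmetric (R•• but asymmetry requires ¬R••).
So no modal formula (or set of formulas) defines exactly the asymmetric frames.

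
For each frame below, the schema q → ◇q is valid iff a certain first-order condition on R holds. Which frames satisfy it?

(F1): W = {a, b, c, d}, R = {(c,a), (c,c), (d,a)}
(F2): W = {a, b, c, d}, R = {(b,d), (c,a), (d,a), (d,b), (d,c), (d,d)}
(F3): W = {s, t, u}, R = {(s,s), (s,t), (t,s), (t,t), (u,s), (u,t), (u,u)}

(F3)

The schema corresponds to reflexivity: ∀x Rxx.
(F1): fails — world a does not see itself.
(F2): fails — world a does not see itself.
(F3): satisfies the condition.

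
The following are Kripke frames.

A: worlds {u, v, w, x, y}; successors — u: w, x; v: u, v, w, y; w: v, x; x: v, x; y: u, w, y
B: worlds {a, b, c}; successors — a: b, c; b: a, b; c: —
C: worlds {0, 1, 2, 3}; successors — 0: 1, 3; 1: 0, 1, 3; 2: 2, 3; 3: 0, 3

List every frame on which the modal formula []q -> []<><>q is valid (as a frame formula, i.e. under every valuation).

C

The schema corresponds to a generalized confluence (Geach) condition: forall x forall z (xRz -> exists w (xRw & z R^2 w)).
A: fails — yRu but no t with yRt and uR²t.
B: fails — aRc but no w with aRw and cR²w.
C: satisfies the condition.
Valid on: C.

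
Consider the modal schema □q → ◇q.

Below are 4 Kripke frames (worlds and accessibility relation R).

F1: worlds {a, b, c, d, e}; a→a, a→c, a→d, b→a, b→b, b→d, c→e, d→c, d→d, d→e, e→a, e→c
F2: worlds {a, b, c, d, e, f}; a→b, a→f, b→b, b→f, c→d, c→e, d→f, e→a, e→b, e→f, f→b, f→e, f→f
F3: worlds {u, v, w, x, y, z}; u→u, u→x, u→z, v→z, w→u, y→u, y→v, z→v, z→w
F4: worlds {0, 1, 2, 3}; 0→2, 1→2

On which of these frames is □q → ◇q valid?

F1, F2

This is the axiom for seriality; its first-order frame correspondent is ∀x ∃y Rxy.
F1: holds.
F2: holds.
F3: fails — world x has no successor.
F4: fails — world 2 has no successor.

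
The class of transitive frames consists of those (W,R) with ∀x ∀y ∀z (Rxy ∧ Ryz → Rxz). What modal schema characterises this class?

This is transitivity; the standard corresponding axiom is 4: □r → □□r.
Suppose □r→□□r is valid. Take Rxy, Ryz and set V(r)={w : Rxw}. Then □r at x, so □□r at x, so □r at y, so r at z, i.e. Rxz.

□r → □□r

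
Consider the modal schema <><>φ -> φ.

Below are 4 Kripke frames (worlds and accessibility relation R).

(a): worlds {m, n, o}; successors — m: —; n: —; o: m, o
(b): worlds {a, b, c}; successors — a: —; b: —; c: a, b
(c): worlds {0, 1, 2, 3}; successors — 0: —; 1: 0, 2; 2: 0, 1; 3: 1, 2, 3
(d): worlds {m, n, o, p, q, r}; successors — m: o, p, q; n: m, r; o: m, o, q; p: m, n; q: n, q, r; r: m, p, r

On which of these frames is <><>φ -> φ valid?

The schema corresponds to a generalized confluence (Geach) condition: forall x forall y (x R^2 y -> exists w (y = w & x = w)).
(a): fails — oR²m but m ≠ o.
(b): ✓.
(c): fails — 1R²0 but 0 ≠ 1.
(d): fails — mR²n but n ≠ m.
Valid on: (b).

(b)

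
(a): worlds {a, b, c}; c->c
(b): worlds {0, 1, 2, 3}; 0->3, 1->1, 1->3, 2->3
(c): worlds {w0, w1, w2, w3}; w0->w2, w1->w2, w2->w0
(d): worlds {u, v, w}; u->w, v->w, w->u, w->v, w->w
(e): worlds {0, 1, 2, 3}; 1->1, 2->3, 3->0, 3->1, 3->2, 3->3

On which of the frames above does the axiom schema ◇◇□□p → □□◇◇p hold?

(a), (c), (d)

This is the axiom for a generalized confluence (Geach) condition; its first-order frame correspondent is ∀x ∀y ∀z ((xR²y ∧ xR²z) → ∃w (yR²w ∧ zR²w)).
(a): satisfies the condition.
(b): fails — 1R²1, 1R²3 but no w with 1R²w and 3R²w.
(c): satisfies the condition.
(d): satisfies the condition.
(e): fails — 2R²0, 2R²0 but no w with 0R²w and 0R²w.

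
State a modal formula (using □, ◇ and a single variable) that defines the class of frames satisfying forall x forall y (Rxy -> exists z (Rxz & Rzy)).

The condition is density. The C4 schema □□q → □q defines it.

□□q → □q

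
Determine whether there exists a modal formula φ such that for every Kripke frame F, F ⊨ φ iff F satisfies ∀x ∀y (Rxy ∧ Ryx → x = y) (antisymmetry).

Not modally definable

Modal frame validity is preserved under surjective bounded morphisms.
The 6-cycle (worlds 0,1,2,3,4,5 with 0→1→2→3→4→5→0) is antisymmetric. Sending even-indexed worlds to s and odd-indexed worlds to t is a surjective bounded morphism onto the two-world frame with s↔t, which is not antisymmetric.
So the class is not modally definable.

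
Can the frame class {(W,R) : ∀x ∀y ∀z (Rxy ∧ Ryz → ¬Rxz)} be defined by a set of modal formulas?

If a class were modally definable it would be closed under surjective bounded morphisms (Goldblatt–Thomason).
The 7-cycle (worlds 0,1,2,3,4,5,6 with 0→1→2→3→4→5→6→0) is intransitive. Mapping every world to a single reflexive point • is a surjective bounded morphism; the reflexive point is not intransitive (R••∧R•• but R••).
So no modal formula (or set of formulas) defines exactly the intransitive frames.

Not modally definable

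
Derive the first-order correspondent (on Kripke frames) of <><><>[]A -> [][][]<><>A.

forall x forall y forall z ((x R^3 y & x R^3 z) -> exists w (yRw & z R^2 w))

This is a Sahlqvist (Geach-type) schema ◇^3□^1A → □^3◇^2A.
Minimal-valuation argument: fix x; take any y with xR^3y and any z with xR^3z. Set V(A) to the set of worlds R-reachable from y in exactly 1 step. Then □^1A holds at y, so the antecedent holds at x; validity forces ◇^2A at z, giving a w with zR^2w and yR^1w.
First-order correspondent: forall x forall y forall z ((x R^3 y & x R^3 z) -> exists w (yRw & z R^2 w)).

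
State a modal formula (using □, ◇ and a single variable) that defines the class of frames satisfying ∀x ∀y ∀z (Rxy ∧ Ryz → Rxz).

A defining formula is □ψ → □□ψ (the 4 axiom).

□ψ → □□ψ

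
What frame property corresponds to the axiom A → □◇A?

symmetry: ∀x ∀y (Rxy → Ryx)

Suppose A→□◇A is valid. Take Rxy and set V(A)={x}. Then A at x, so □◇A at x, so ◇A at y, so some z with Ryz has A; z=x, i.e. Ryx.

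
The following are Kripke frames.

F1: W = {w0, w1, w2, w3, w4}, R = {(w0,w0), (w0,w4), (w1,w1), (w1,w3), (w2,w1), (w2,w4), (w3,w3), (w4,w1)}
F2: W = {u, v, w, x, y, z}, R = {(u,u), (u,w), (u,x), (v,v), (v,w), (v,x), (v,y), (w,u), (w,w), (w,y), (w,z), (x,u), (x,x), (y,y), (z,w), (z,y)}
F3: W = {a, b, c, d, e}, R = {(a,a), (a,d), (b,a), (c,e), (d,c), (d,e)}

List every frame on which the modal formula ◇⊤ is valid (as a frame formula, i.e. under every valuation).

F1, F2

The schema corresponds to seriality: ∀x ∃y Rxy.
F1: satisfies the condition.
F2: satisfies the condition.
F3: fails — world e has no successor.
Valid on: F1, F2.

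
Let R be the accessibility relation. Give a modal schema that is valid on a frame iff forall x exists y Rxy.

□p → ◇p

This is seriality; the standard corresponding axiom is D: □p → ◇p.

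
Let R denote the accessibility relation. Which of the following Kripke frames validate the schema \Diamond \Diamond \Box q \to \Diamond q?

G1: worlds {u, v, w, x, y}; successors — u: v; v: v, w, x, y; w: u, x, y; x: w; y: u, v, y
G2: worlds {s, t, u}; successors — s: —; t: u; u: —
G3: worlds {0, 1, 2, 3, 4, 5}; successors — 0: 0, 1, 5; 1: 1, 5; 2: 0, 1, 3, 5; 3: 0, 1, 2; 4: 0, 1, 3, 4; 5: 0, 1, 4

G2, G3

This is the axiom for a generalized confluence (Geach) condition; its first-order frame correspondent is \forall x \forall y (x R^2 y \to \exists w (yRw \wedge xRw)).
G1: fails — uR²w but no t with wRt and uRt.
G2: condition met.
G3: condition met.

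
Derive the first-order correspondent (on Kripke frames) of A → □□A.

This is a Sahlqvist (Geach-type) schema ◇^0□^0A → □^2◇^0A.
Minimal-valuation argument: fix x; take any y with xR^0y and any z with xR^2z. Set V(A) to the set of worlds R-reachable from y in exactly 0 steps. Then □^0A holds at y, so the antecedent holds at x; validity forces ◇^0A at z, giving a w with zR^0w and yR^0w.
First-order correspondent: ∀x ∀z (xR²z → ∃w (x = w ∧ z = w)).

∀x ∀z (xR²z → ∃w (x = w ∧ z = w))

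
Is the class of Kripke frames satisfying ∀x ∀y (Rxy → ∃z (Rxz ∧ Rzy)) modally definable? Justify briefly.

Yes: it is density, defined by the C4 schema □□p → □p.
Suppose □□p→□p is valid. Take Rxy and set V(p)={w : xR²w}. Then □□p at x, so □p at x, so p at y, i.e. ∃z(Rxz∧Rzy).

Definable; □□p → □p defines it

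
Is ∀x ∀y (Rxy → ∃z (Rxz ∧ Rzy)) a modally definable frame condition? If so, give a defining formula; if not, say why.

Definable; □□q → □q defines it

Yes: it is density, defined by the C4 schema □□q → □q.
Suppose □□q→□q is valid. Take Rxy and set V(q)={w : xR²w}. Then □□q at x, so □q at x, so q at y, i.e. ∃z(Rxz∧Rzy).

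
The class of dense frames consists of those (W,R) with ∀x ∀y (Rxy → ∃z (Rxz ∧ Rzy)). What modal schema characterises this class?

The condition is density. The C4 schema □□p → □p defines it.

□□p → □p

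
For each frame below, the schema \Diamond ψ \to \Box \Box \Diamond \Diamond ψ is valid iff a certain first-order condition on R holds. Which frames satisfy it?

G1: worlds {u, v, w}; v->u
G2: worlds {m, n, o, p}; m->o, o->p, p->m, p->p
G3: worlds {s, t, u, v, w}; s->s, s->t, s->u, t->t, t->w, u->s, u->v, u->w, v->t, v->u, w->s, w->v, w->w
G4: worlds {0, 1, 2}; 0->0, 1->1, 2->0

This is the axiom for a generalized confluence (Geach) condition; its first-order frame correspondent is \forall x \forall y \forall z ((xRy \wedge x R^2 z) \to \exists w (y = w \wedge z R^2 w)).
G1: ✓.
G2: fails — pRm, pR²m but no w with m=w and mR²w.
G3: fails — sRu, sR²t but no w* with u=w* and tR²w*.
G4: ✓.
Valid on: G1, G4.

G1, G4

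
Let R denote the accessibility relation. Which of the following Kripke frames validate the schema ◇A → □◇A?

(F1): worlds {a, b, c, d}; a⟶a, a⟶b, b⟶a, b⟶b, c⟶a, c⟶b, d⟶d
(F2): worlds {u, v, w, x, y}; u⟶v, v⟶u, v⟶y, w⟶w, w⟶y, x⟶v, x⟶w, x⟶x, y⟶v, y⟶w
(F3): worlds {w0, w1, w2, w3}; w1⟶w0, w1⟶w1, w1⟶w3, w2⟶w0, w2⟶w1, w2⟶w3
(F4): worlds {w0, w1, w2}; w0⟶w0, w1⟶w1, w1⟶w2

The schema corresponds to the Euclidean property: ∀x ∀y ∀z (Rxy ∧ Rxz → Ryz).
(F1): holds.
(F2): fails — Ruv and Ruv but not Rvv.
(F3): fails — Rw1w0 and Rw1w1 but not Rw0w1.
(F4): fails — Rw1w2 and Rw1w2 but not Rw2w2.

(F1)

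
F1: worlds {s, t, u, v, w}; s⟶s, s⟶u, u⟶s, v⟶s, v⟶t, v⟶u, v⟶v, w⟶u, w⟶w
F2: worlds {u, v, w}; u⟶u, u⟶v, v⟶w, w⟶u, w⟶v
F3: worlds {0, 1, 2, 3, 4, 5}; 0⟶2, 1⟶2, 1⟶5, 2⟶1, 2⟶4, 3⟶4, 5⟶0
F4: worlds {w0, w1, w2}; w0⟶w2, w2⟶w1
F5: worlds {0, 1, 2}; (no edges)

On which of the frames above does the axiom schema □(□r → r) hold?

The schema corresponds to shift-reflexivity: ∀x ∀y (Rxy → Ryy).
F1: fails — Rwu but not Ruu.
F2: fails — Ruv but not Rvv.
F3: fails — R34 but not R44.
F4: fails — Rw0w2 but not Rw2w2.
F5: condition met.
Valid on: F5.

F5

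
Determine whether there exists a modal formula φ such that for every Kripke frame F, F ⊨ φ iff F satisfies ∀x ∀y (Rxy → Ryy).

The condition is shift-reflexivity. A defining modal formula is □(□p → p).

Yes, by □(□p → p)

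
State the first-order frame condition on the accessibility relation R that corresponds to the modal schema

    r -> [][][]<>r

This is a Sahlqvist (Geach-type) schema ◇^0□^0r → □^3◇^1r.
Minimal-valuation argument: fix x; take any y with xR^0y and any z with xR^3z. Set V(r) to the set of worlds R-reachable from y in exactly 0 steps. Then □^0r holds at y, so the antecedent holds at x; validity forces ◇^1r at z, giving a w with zR^1w and yR^0w.
First-order correspondent: forall x forall z (x R^3 z -> exists w (x = w & zRw)).

forall x forall z (x R^3 z -> exists w (x = w & zRw))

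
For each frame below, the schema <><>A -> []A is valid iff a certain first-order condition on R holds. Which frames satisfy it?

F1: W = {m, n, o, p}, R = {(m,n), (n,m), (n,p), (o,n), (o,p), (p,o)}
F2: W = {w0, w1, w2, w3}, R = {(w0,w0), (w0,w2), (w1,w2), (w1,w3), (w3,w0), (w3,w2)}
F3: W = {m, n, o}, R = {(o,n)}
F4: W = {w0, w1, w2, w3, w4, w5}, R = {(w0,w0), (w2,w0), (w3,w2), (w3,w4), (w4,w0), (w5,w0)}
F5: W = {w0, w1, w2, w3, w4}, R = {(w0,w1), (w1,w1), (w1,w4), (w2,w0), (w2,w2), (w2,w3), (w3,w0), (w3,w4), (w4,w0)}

This is the axiom for a generalized confluence (Geach) condition; its first-order frame correspondent is forall x forall y forall z ((x R^2 y & xRz) -> exists w (y = w & z = w)).
F1: fails — mR²m, mRn but m ≠ n.
F2: fails — w0R²w0, w0Rw2 but w0 ≠ w2.
F3: condition met.
F4: fails — w3R²w0, w3Rw2 but w0 ≠ w2.
F5: fails — w0R²w4, w0Rw1 but w4 ≠ w1.

F3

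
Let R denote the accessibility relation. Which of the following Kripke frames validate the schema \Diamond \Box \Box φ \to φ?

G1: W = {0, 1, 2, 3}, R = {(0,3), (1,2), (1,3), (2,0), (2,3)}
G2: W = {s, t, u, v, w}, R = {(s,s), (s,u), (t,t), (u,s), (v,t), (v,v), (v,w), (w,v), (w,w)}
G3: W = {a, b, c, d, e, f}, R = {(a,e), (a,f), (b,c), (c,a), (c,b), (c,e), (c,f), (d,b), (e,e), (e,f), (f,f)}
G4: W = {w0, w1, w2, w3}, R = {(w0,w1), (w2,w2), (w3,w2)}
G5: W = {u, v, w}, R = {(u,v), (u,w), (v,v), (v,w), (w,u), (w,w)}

This is the axiom for a generalized confluence (Geach) condition; its first-order frame correspondent is \forall x \forall y (xRy \to \exists w (y R^2 w \wedge x = w)).
G1: fails — 0R3 but no w with 3R²w and 0=w.
G2: fails — vRt but no w* with tR²w* and v=w*.
G3: fails — aRe but no w with eR²w and a=w.
G4: fails — w0Rw1 but no w with w1R²w and w0=w.
G5: satisfies the condition.
Valid on: G5.

G5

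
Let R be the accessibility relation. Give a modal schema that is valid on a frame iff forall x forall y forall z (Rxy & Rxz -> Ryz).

A defining formula is ◇p → □◇p (the 5 axiom).

◇p → □◇p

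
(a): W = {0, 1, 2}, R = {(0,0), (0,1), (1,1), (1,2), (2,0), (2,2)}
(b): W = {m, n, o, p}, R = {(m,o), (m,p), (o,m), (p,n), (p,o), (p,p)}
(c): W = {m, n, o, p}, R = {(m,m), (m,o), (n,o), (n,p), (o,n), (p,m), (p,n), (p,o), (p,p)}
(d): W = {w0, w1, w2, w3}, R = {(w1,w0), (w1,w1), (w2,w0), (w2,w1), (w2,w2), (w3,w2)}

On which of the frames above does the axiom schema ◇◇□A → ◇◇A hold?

(a)

Frame correspondent (Sahlqvist): ∀x ∀y (xR²y → ∃w (yRw ∧ xR²w)) — i.e. a generalized confluence (Geach) condition.
(a): satisfies the condition.
(b): fails — mR²n but no w with nRw and mR²w.
(c): fails — oR²o but no w with oRw and oR²w.
(d): fails — w1R²w0 but no w with w0Rw and w1R²w.
Valid on: (a).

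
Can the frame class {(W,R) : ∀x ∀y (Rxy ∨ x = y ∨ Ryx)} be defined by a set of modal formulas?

Not modally definable

Modal frame validity is preserved under disjoint unions.
Take 3 disjoint single-world reflexive frames: each is trivially connected, but their disjoint union has 3 worlds with no edge between distinct components, so it is not connected.
So the class is not modally definable.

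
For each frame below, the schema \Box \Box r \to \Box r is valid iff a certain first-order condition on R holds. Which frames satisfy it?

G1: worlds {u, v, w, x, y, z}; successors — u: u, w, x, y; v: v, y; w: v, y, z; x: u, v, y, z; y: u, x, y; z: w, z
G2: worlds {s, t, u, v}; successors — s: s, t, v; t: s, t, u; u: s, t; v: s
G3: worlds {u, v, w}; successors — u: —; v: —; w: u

G1, G2

The schema corresponds to density: \forall x \forall y (Rxy \to \exists z (Rxz \wedge Rzy)).
G1: holds.
G2: holds.
G3: fails — Rwu but no z with Rwz and Rzu.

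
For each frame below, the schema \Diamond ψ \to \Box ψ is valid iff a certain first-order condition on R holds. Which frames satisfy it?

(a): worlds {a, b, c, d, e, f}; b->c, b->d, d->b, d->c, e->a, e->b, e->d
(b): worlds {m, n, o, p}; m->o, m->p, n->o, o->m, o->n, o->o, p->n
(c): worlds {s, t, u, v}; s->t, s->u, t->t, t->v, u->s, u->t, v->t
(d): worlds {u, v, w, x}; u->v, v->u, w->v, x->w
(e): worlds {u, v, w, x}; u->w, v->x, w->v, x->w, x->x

This is the axiom for partial functionality; its first-order frame correspondent is \forall x \forall y \forall z (Rxy \wedge Rxz \to y = z).
(a): fails — b sees both c and d.
(b): fails — m sees both o and p.
(c): fails — s sees both t and u.
(d): ✓.
(e): fails — x sees both w and x.

(d)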